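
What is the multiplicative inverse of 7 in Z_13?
Since 13 is prime, by Fermat 7^(-1) ≡ 7^{11} ≡ 2 mod 13. Verify: 7 × 2 = 14 ≡ 1 mod 13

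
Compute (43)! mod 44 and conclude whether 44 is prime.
(43)! mod 44 = 0. Since 0 ≢ -1 mod 44, 44 is not prime.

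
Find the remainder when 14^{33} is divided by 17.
By Fermat: 14^{16} ≡ 1 mod 17. 33 = 2×16 + 1. So 14^{33} ≡ 14^{1} ≡ 14 mod 17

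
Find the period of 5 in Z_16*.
Powers of 5 mod 16: 5^1≡5, 5^2≡9, 5^3≡13, 5^4≡1. Order = 4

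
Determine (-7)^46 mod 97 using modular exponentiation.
By repeated squaring (mod 97): (-7)^{1}≡90, (-7)^{2}≡49, (-7)^{4}≡73, (-7)^{8}≡91, (-7)^{16}≡36, (-7)^{32}≡35. Then (-7)^{46} = (-7)^{32+8+4+2} ≡ 35 × 91 × 73 × 49 ≡ 95 (mod 97)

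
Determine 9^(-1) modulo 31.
Since 31 is prime, by Fermat 9^(-1) ≡ 9^{29} ≡ 7 mod 31. Verify: 9 × 7 = 63 ≡ 1 mod 31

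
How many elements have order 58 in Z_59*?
There are φ(59-1) = φ(58) = 28 primitive roots modulo 59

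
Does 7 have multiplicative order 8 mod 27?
Powers of 7 mod 27: 7^1≡7, 7^2≡22, 7^3≡19, 7^4≡25, 7^5≡13, 7^6≡10, 7^7≡16, 7^8≡4, 7^9≡1. 7^8≡4≢1, so ord ≠ 8. No, the actual order is 9.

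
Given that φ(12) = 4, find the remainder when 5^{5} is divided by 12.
By Euler: 5^{4} ≡ 1 (mod 12) since gcd(5, 12) = 1. 5 = 1×4 + 1. So 5^{5} ≡ 5^{1} ≡ 5 (mod 12)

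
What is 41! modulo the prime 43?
(42)! = (41)! × (42) ≡ -1 (mod 43). So (41)! ≡ -1 × (42)^(-1) ≡ (-1)×(-1) = 1 (mod 43)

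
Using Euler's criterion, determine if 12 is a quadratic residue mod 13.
By Euler's criterion: 12^{6} ≡ 1 mod 13. Since this equals 1, 12 is a QR.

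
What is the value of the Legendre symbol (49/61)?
(49/61) = 49^{30} mod 61 = 1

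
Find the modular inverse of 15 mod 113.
Since 113 is prime, by Fermat 15^(-1) ≡ 15^{111} ≡ 98 (mod 113). Verify: 15 × 98 = 1470 ≡ 1 (mod 113)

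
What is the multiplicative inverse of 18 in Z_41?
Since 41 is prime, by Fermat 18^(-1) ≡ 18^{39} ≡ 16 mod 41. Verify: 18 × 16 = 288 ≡ 1 mod 41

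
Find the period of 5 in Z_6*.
Powers of 5 mod 6: 5^1≡5, 5^2≡1. ord_6(5) = 2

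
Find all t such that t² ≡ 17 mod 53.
The square roots of 17 mod 53 are 21 and 32. Verify: 21² = 441 ≡ 17 mod 53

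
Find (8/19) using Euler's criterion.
(8/19) = 8^{9} mod 19 = -1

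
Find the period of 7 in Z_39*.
Powers of 7 mod 39: 7^1≡7, 7^2≡10, 7^3≡31, 7^4≡22, 7^5≡37, 7^6≡25, 7^7≡19, 7^8≡16, 7^9≡34, 7^10≡4, 7^11≡28, 7^12≡1. Order = 12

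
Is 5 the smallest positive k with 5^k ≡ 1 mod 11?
Powers of 5 mod 11: 5^1≡5, 5^2≡3, 5^3≡4, 5^4≡9, 5^5≡1. First k with 5^k≡1 is k=5. Yes, ord_11(5) = 5.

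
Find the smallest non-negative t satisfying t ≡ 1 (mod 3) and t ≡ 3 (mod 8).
M = 3 × 8 = 24. M₁ = 8, y₁ ≡ 2 (mod 3). M₂ = 3, y₂ ≡ 3 (mod 8). t = 1×8×2 + 3×3×3 ≡ 19 (mod 24)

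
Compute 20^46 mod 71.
By repeated squaring (mod 71): 20^{1}≡20, 20^{2}≡45, 20^{4}≡37, 20^{8}≡20, 20^{16}≡45, 20^{32}≡37. Then 20^{46} = 20^{32+8+4+2} ≡ 37 × 20 × 37 × 45 ≡ 37 (mod 71)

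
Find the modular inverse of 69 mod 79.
Since 79 is prime, by Fermat 69^(-1) ≡ 69^{77} ≡ 71 mod 79. Verify: 69 × 71 = 4899 ≡ 1 mod 79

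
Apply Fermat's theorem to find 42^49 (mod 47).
By Fermat: 42^{46} ≡ 1 (mod 47). So 42^{49} = 42^{46} · 42^{3} ≡ 42^{3} ≡ 16 (mod 47)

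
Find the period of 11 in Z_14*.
Powers of 11 mod 14: 11^1≡11, 11^2≡9, 11^3≡1. ord_14(11) = 3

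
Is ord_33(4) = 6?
Powers of 4 mod 33: 4^1≡4, 4^2≡16, 4^3≡31, 4^4≡25, 4^5≡1. Already 4^5≡1, so the order is 5 < 6. No, the actual order is 5.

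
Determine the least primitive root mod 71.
g = 7. For each prime q|70: 7^{35}≡70, 7^{14}≡54, 7^{10}≡45, none ≡ 1, so ord_71(7) = 70 and 7 is a primitive root.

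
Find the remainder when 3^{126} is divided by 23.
By Fermat: 3^{22} ≡ 1 (mod 23). 126 = 5×22 + 16. So 3^{126} ≡ 3^{16} ≡ 13 (mod 23)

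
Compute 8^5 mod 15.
By repeated squaring (mod 15): 8^{1}≡8, 8^{2}≡4, 8^{4}≡1. Then 8^{5} = 8^{4+1} ≡ 1 × 8 ≡ 8 (mod 15)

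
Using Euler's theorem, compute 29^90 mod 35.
By Euler: 29^{24} ≡ 1 mod 35 since gcd(29, 35) = 1. 90 = 3×24 + 18. So 29^{90} ≡ 29^{18} ≡ 1 mod 35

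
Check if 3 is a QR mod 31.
By Euler's criterion: 3^{15} ≡ 30 (mod 31). Since this equals -1 (≡ 30), 3 is not a QR.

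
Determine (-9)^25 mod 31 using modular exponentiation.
By repeated squaring mod 31: (-9)^{1}≡22, (-9)^{2}≡19, (-9)^{4}≡20, (-9)^{8}≡28, (-9)^{16}≡9. Then (-9)^{25} = (-9)^{16+8+1} ≡ 9 × 28 × 22 ≡ 26 mod 31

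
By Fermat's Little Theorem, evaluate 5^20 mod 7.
By Fermat: 5^{6} ≡ 1 mod 7. 20 = 3×6 + 2. So 5^{20} ≡ 5^{2} ≡ 4 mod 7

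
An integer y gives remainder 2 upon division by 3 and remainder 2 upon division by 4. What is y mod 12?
M = 3 × 4 = 12. M₁ = 4, y₁ ≡ 1 mod 3. M₂ = 3, y₂ ≡ 3 mod 4. y = 2×4×1 + 2×3×3 ≡ 2 mod 12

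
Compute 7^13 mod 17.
By repeated squaring (mod 17): 7^{1}≡7, 7^{2}≡15, 7^{4}≡4, 7^{8}≡16. Then 7^{13} = 7^{8+4+1} ≡ 16 × 4 × 7 ≡ 6 (mod 17)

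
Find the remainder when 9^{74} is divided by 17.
By Fermat: 9^{16} ≡ 1 mod 17. 74 = 4×16 + 10. So 9^{74} ≡ 9^{10} ≡ 13 mod 17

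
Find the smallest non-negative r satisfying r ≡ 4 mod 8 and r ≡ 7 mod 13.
M = 8 × 13 = 104. M₁ = 13, y₁ ≡ 5 mod 8. M₂ = 8, y₂ ≡ 5 mod 13. r = 4×13×5 + 7×8×5 ≡ 20 mod 104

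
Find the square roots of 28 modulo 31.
The square roots of 28 mod 31 are 20 and 11. Verify: 20² = 400 ≡ 28 mod 31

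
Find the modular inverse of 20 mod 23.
Since 23 is prime, by Fermat 20^(-1) ≡ 20^{21} ≡ 15 mod 23. Verify: 20 × 15 = 300 ≡ 1 mod 23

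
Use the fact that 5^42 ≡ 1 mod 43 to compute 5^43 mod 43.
By Fermat: 5^{42} ≡ 1 mod 43. So 5^{43} = 5^{42} · 5^{1} ≡ 5^{1} ≡ 5 mod 43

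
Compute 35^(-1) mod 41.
Since 41 is prime, by Fermat 35^(-1) ≡ 35^{39} ≡ 34 mod 41. Verify: 35 × 34 = 1190 ≡ 1 mod 41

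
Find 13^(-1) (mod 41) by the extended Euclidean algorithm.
Extended GCD: 13(19) + 41(-6) = 1. So 13^(-1) ≡ 19 (mod 41). Verify: 13 × 19 = 247 ≡ 1 (mod 41)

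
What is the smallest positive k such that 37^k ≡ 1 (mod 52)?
Powers of 37 mod 52: 37^1≡37, 37^2≡17, 37^3≡5, 37^4≡29, 37^5≡33, 37^6≡25, 37^7≡41, 37^8≡9, 37^9≡21, 37^10≡49, 37^11≡45, 37^12≡1. Order = 12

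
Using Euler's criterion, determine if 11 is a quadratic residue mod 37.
By Euler's criterion: 11^{18} ≡ 1 mod 37. Since this equals 1, 11 is a QR.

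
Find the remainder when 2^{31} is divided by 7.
By Fermat: 2^{6} ≡ 1 (mod 7). 31 = 5×6 + 1. So 2^{31} ≡ 2^{1} ≡ 2 (mod 7)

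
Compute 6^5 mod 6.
By repeated squaring (mod 6): 6^{1}≡0, 6^{2}≡0, 6^{4}≡0. Then 6^{5} = 6^{4+1} ≡ 0 × 0 ≡ 0 (mod 6)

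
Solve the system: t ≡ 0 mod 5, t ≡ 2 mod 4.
M = 5 × 4 = 20. M₁ = 4, y₁ ≡ 4 mod 5. M₂ = 5, y₂ ≡ 1 mod 4. t = 0×4×4 + 2×5×1 ≡ 10 mod 20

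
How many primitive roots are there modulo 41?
A prime p has φ(p-1) primitive roots; here φ(40) = 16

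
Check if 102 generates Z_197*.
ord_197(102) divides 196. For each prime q|196: 102^{98}≡196, 102^{28}≡114, none ≡ 1. So 102 has order 196 and is a primitive root mod 197.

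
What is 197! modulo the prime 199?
(198)! = (197)! × (198) ≡ -1 (mod 199). So (197)! ≡ -1 × (198)^(-1) ≡ (-1)×(-1) = 1 (mod 199)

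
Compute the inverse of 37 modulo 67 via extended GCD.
Extended GCD: 37(29) + 67(-16) = 1. So 37^(-1) ≡ 29 mod 67. Verify: 37 × 29 = 1073 ≡ 1 mod 67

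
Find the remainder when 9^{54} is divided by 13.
By Fermat: 9^{12} ≡ 1 (mod 13). 54 = 4×12 + 6. So 9^{54} ≡ 9^{6} ≡ 1 (mod 13)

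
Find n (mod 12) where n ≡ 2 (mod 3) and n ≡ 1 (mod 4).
M = 3 × 4 = 12. M₁ = 4, y₁ ≡ 1 (mod 3). M₂ = 3, y₂ ≡ 3 (mod 4). n = 2×4×1 + 1×3×3 ≡ 5 (mod 12)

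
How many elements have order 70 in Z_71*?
Number of primitive roots mod 71 = φ(p-1) = φ(70) = 24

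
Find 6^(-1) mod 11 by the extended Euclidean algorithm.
Extended GCD: 6(2) + 11(-1) = 1. So 6^(-1) ≡ 2 mod 11. Verify: 6 × 2 = 12 ≡ 1 mod 11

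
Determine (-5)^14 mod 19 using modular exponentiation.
By repeated squaring mod 19: (-5)^{1}≡14, (-5)^{2}≡6, (-5)^{4}≡17, (-5)^{8}≡4. Then (-5)^{14} = (-5)^{8+4+2} ≡ 4 × 17 × 6 ≡ 9 mod 19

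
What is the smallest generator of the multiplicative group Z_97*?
g = 5. Powers: [5, 25, 28, 43, 21, 8, 40, 6, 30, ...] generates all 96 non-zero residues.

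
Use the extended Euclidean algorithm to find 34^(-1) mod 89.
Extended GCD: 34(-34) + 89(13) = 1. So 34^(-1) ≡ -34 ≡ 55 (mod 89). Verify: 34 × 55 = 1870 ≡ 1 (mod 89)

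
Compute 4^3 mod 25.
4^{3} = 64 ≡ 14 (mod 25)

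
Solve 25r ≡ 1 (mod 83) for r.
Since 83 is prime, by Fermat 25^(-1) ≡ 25^{81} ≡ 10 (mod 83). Verify: 25 × 10 = 250 ≡ 1 (mod 83)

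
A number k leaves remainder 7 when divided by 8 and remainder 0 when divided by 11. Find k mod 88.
M = 8 × 11 = 88. M₁ = 11, y₁ ≡ 3 mod 8. M₂ = 8, y₂ ≡ 7 mod 11. k = 7×11×3 + 0×8×7 ≡ 55 mod 88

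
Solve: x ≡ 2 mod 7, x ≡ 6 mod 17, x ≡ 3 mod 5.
M = 7 × 17 × 5 = 595. M₁ = 85, y₁ ≡ 1 mod 7. M₂ = 35, y₂ ≡ 1 mod 17. M₃ = 119, y₃ ≡ 4 mod 5. x = 2×85×1 + 6×35×1 + 3×119×4 ≡ 23 mod 595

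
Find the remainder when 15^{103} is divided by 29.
By Fermat: 15^{28} ≡ 1 (mod 29). 103 = 3×28 + 19. So 15^{103} ≡ 15^{19} ≡ 19 (mod 29)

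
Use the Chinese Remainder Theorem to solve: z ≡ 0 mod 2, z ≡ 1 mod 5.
M = 2 × 5 = 10. M₁ = 5, y₁ ≡ 1 mod 2. M₂ = 2, y₂ ≡ 3 mod 5. z = 0×5×1 + 1×2×3 ≡ 6 mod 10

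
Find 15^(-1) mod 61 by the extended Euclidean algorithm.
Extended GCD: 15(-4) + 61(1) = 1. So 15^(-1) ≡ -4 ≡ 57 mod 61. Verify: 15 × 57 = 855 ≡ 1 mod 61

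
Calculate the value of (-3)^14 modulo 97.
By repeated squaring (mod 97): (-3)^{1}≡94, (-3)^{2}≡9, (-3)^{4}≡81, (-3)^{8}≡62. Then (-3)^{14} = (-3)^{8+4+2} ≡ 62 × 81 × 9 ≡ 93 (mod 97)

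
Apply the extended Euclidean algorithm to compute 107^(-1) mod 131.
Extended GCD: 107(60) + 131(-49) = 1. So 107^(-1) ≡ 60 (mod 131). Verify: 107 × 60 = 6420 ≡ 1 (mod 131)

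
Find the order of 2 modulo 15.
Powers of 2 mod 15: 2^1≡2, 2^2≡4, 2^3≡8, 2^4≡1. Order = 4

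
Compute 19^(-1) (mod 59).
Since 59 is prime, by Fermat 19^(-1) ≡ 19^{57} ≡ 28 (mod 59). Verify: 19 × 28 = 532 ≡ 1 (mod 59)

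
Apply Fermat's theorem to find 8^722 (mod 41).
By Fermat: 8^{40} ≡ 1 (mod 41). 722 ≡ 2 (mod 40). So 8^{722} ≡ 8^{2} ≡ 23 (mod 41)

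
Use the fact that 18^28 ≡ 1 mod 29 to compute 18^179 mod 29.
By Fermat: 18^{28} ≡ 1 mod 29. 179 ≡ 11 mod 28. So 18^{179} ≡ 18^{11} ≡ 19 mod 29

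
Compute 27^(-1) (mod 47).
Since 47 is prime, by Fermat 27^(-1) ≡ 27^{45} ≡ 7 (mod 47). Verify: 27 × 7 = 189 ≡ 1 (mod 47)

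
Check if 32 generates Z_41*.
32^{4} ≡ 1 mod 41 and 4 < 40, so ord_41(32) = 4 ≠ 40 and 32 is not a primitive root.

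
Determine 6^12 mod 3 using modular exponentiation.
By repeated squaring mod 3: 6^{1}≡0, 6^{2}≡0, 6^{4}≡0, 6^{8}≡0. Then 6^{12} = 6^{8+4} ≡ 0 × 0 ≡ 0 mod 3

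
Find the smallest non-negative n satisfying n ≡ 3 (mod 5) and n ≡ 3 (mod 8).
M = 5 × 8 = 40. M₁ = 8, y₁ ≡ 2 (mod 5). M₂ = 5, y₂ ≡ 5 (mod 8). n = 3×8×2 + 3×5×5 ≡ 3 (mod 40)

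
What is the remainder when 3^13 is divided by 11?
Using Fermat: 3^{10} ≡ 1 mod 11. 13 ≡ 3 mod 10. So 3^{13} ≡ 3^{3} ≡ 5 mod 11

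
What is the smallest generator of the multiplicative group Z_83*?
g = 2. For each prime q|82: 2^{41}≡82, 2^{2}≡4, none ≡ 1, so ord_83(2) = 82 and 2 is a primitive root.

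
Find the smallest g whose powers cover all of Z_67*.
g = 2. For each prime q|66: 2^{33}≡66, 2^{22}≡37, 2^{6}≡64, none ≡ 1, so ord_67(2) = 66 and 2 is a primitive root.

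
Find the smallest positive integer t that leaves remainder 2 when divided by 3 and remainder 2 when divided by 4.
M = 3 × 4 = 12. M₁ = 4, y₁ ≡ 1 mod 3. M₂ = 3, y₂ ≡ 3 mod 4. t = 2×4×1 + 2×3×3 ≡ 2 mod 12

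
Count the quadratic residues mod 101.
For prime 101, there are (p-1)/2 = (101-1)/2 = 50 quadratic residues (excluding 0).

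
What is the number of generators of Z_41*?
A prime p has φ(p-1) primitive roots; here φ(40) = 16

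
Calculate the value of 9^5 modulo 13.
By repeated squaring (mod 13): 9^{1}≡9, 9^{2}≡3, 9^{4}≡9. Then 9^{5} = 9^{4+1} ≡ 9 × 9 ≡ 3 (mod 13)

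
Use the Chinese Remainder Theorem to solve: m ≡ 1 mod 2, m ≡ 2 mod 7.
M = 2 × 7 = 14. M₁ = 7, y₁ ≡ 1 mod 2. M₂ = 2, y₂ ≡ 4 mod 7. m = 1×7×1 + 2×2×4 ≡ 9 mod 14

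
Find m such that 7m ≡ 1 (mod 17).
Since 17 is prime, by Fermat 7^(-1) ≡ 7^{15} ≡ 5 (mod 17). Verify: 7 × 5 = 35 ≡ 1 (mod 17)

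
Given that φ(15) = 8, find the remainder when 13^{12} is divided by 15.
By Euler: 13^{8} ≡ 1 mod 15 since gcd(13, 15) = 1. 12 = 1×8 + 4. So 13^{12} ≡ 13^{4} ≡ 1 mod 15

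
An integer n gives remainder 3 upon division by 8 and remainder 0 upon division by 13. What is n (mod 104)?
M = 8 × 13 = 104. M₁ = 13, y₁ ≡ 5 (mod 8). M₂ = 8, y₂ ≡ 5 (mod 13). n = 3×13×5 + 0×8×5 ≡ 91 (mod 104)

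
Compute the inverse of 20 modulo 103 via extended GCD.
Extended GCD: 20(-36) + 103(7) = 1. So 20^(-1) ≡ -36 ≡ 67 mod 103. Verify: 20 × 67 = 1340 ≡ 1 mod 103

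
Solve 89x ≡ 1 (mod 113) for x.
Since 113 is prime, by Fermat 89^(-1) ≡ 89^{111} ≡ 80 (mod 113). Verify: 89 × 80 = 7120 ≡ 1 (mod 113)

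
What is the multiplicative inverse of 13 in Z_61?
Since 61 is prime, by Fermat 13^(-1) ≡ 13^{59} ≡ 47 (mod 61). Verify: 13 × 47 = 611 ≡ 1 (mod 61)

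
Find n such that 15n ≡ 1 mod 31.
Since 31 is prime, by Fermat 15^(-1) ≡ 15^{29} ≡ 29 mod 31. Verify: 15 × 29 = 435 ≡ 1 mod 31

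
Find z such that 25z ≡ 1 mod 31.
Since 31 is prime, by Fermat 25^(-1) ≡ 25^{29} ≡ 5 mod 31. Verify: 25 × 5 = 125 ≡ 1 mod 31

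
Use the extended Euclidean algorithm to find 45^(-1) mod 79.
Extended GCD: 45(-7) + 79(4) = 1. So 45^(-1) ≡ -7 ≡ 72 mod 79. Verify: 45 × 72 = 3240 ≡ 1 mod 79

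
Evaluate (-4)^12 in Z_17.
By repeated squaring mod 17: (-4)^{1}≡13, (-4)^{2}≡16, (-4)^{4}≡1, (-4)^{8}≡1. Then (-4)^{12} = (-4)^{8+4} ≡ 1 × 1 ≡ 1 mod 17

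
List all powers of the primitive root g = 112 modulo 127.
112^1, 112^2, ..., 112^{126} mod 127: [112, 98, 54, 79, 85, 122, 75, 18, 111, 113, 83, 25, 6, 37, 80, 70, 93, 2, 97, 69, 108, 31, 43, 117, 23, 36, 95, 99, 39, 50, 12, 74, 33, 13, 59, 4, 67, 11, 89, 62, 86, 107, 46, 72, 63, 71, 78, 100, 24, 21, 66, 26, 118, 8, 7, 22, 51, 124, 45, 87, 92, 17, 126, 15, 29, 73, 48, 42, 5, 52, 109, 16, 14, 44, 102, 121, 90, 47, 57, 34, 125, 30, 58, 19, 96, 84, 10, 104, 91, 32, 28, 88, 77, 115, 53, 94, 114, 68, 123, 60, 116, 38, 65, 41, 20, 81, 55, 64, 56, 49, 27, 103, 106, 61, 101, 9, 119, 120, 105, 76, 3, 82, 40, 35, 110, 1]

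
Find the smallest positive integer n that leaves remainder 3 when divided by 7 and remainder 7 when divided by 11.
M = 7 × 11 = 77. M₁ = 11, y₁ ≡ 2 (mod 7). M₂ = 7, y₂ ≡ 8 (mod 11). n = 3×11×2 + 7×7×8 ≡ 73 (mod 77)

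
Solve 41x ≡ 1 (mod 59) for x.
Since 59 is prime, by Fermat 41^(-1) ≡ 41^{57} ≡ 36 (mod 59). Verify: 41 × 36 = 1476 ≡ 1 (mod 59)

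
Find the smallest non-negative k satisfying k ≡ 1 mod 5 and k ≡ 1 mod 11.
M = 5 × 11 = 55. M₁ = 11, y₁ ≡ 1 mod 5. M₂ = 5, y₂ ≡ 9 mod 11. k = 1×11×1 + 1×5×9 ≡ 1 mod 55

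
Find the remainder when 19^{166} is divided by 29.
By Fermat: 19^{28} ≡ 1 (mod 29). 166 = 5×28 + 26. So 19^{166} ≡ 19^{26} ≡ 9 (mod 29)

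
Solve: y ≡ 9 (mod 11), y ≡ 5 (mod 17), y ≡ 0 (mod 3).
M = 11 × 17 × 3 = 561. M₁ = 51, y₁ ≡ 8 (mod 11). M₂ = 33, y₂ ≡ 16 (mod 17). M₃ = 187, y₃ ≡ 1 (mod 3). y = 9×51×8 + 5×33×16 + 0×187×1 ≡ 141 (mod 561)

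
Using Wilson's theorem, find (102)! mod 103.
By Wilson's theorem, (102)! ≡ -1 ≡ 102 mod 103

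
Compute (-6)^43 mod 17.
Using Fermat: (-6)^{16} ≡ 1 mod 17. 43 ≡ 11 mod 16. So (-6)^{43} ≡ (-6)^{11} ≡ 12 mod 17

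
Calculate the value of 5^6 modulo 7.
Using Fermat: 5^{6} ≡ 1 (mod 7). 6 ≡ 0 (mod 6). So 5^{6} ≡ 5^{0} ≡ 1 (mod 7)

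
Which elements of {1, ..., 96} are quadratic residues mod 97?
QRs mod 97: {1, 2, 3, 4, 6, 8, 9, 11, 12, 16, 18, 22, 24, 25, 27, 31, 32, 33, 35, 36, 43, 44, 47, 48, 49, 50, 53, 54, 61, 62, 64, 65, 66, 70, 72, 73, 75, 79, 81, 85, 86, 88, 89, 91, 93, 94, 95, 96}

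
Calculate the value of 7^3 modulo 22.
7^{3} = 343 ≡ 13 (mod 22)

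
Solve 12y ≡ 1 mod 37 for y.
Since 37 is prime, by Fermat 12^(-1) ≡ 12^{35} ≡ 34 mod 37. Verify: 12 × 34 = 408 ≡ 1 mod 37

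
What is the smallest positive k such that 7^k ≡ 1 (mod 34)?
Powers of 7 mod 34: 7^1≡7, 7^2≡15, 7^3≡3, 7^4≡21, 7^5≡11, 7^6≡9, 7^7≡29, 7^8≡33, 7^9≡27, 7^10≡19, 7^11≡31, 7^12≡13, 7^13≡23, 7^14≡25, 7^15≡5, 7^16≡1. ord_34(7) = 16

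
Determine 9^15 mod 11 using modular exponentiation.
Using Fermat: 9^{10} ≡ 1 mod 11. 15 ≡ 5 mod 10. So 9^{15} ≡ 9^{5} ≡ 1 mod 11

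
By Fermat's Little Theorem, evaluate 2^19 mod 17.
By Fermat: 2^{16} ≡ 1 (mod 17). So 2^{19} = 2^{16} · 2^{3} ≡ 2^{3} ≡ 8 (mod 17)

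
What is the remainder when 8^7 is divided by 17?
By repeated squaring (mod 17): 8^{1}≡8, 8^{2}≡13, 8^{4}≡16. Then 8^{7} = 8^{4+2+1} ≡ 16 × 13 × 8 ≡ 15 (mod 17)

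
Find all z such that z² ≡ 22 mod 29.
The square roots of 22 mod 29 are 15 and 14. Verify: 15² = 225 ≡ 22 mod 29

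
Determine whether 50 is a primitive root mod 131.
ord_131(50) divides 130. For each prime q|130: 50^{65}≡130, 50^{26}≡61, 50^{10}≡52, none ≡ 1. So 50 has order 130 and is a primitive root mod 131.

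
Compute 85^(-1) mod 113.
Since 113 is prime, by Fermat 85^(-1) ≡ 85^{111} ≡ 4 mod 113. Verify: 85 × 4 = 340 ≡ 1 mod 113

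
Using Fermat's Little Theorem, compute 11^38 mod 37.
By Fermat: 11^{36} ≡ 1 mod 37. So 11^{38} = 11^{36} · 11^{2} ≡ 11^{2} ≡ 10 mod 37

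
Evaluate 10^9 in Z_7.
Using Fermat: 10^{6} ≡ 1 (mod 7). 9 ≡ 3 (mod 6). So 10^{9} ≡ 10^{3} ≡ 6 (mod 7)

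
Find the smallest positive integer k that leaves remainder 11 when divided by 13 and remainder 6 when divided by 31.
M = 13 × 31 = 403. M₁ = 31, y₁ ≡ 8 mod 13. M₂ = 13, y₂ ≡ 12 mod 31. k = 11×31×8 + 6×13×12 ≡ 37 mod 403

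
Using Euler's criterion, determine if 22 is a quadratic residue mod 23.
By Euler's criterion: 22^{11} ≡ 22 mod 23. Since this equals -1 (≡ 22), 22 is not a QR.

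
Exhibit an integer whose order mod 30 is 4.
17 has order 4 mod 30 since 17^{4} ≡ 1 (mod 30) and no smaller power works.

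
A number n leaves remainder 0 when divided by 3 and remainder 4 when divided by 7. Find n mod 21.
M = 3 × 7 = 21. M₁ = 7, y₁ ≡ 1 mod 3. M₂ = 3, y₂ ≡ 5 mod 7. n = 0×7×1 + 4×3×5 ≡ 18 mod 21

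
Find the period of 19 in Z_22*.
Powers of 19 mod 22: 19^1≡19, 19^2≡9, 19^3≡17, 19^4≡15, 19^5≡21, 19^6≡3, 19^7≡13, 19^8≡5, 19^9≡7, 19^10≡1. So the order of 19 is 10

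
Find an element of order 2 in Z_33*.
10 has order 2 mod 33 since 10^{2} ≡ 1 (mod 33) and no smaller power works.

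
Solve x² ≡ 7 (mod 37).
The square roots of 7 mod 37 are 9 and 28. Verify: 9² = 81 ≡ 7 (mod 37)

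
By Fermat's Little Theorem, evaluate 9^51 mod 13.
By Fermat: 9^{12} ≡ 1 (mod 13). 51 = 4×12 + 3. So 9^{51} ≡ 9^{3} ≡ 1 (mod 13)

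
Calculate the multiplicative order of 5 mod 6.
Powers of 5 mod 6: 5^1≡5, 5^2≡1. So the order of 5 is 2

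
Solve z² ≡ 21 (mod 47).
The square roots of 21 mod 47 are 16 and 31. Verify: 16² = 256 ≡ 21 (mod 47)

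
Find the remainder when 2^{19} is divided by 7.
By Fermat: 2^{6} ≡ 1 mod 7. 19 = 3×6 + 1. So 2^{19} ≡ 2^{1} ≡ 2 mod 7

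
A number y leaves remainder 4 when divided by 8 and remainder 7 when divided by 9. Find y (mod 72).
M = 8 × 9 = 72. M₁ = 9, y₁ ≡ 1 (mod 8). M₂ = 8, y₂ ≡ 8 (mod 9). y = 4×9×1 + 7×8×8 ≡ 52 (mod 72)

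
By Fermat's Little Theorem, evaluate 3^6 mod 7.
By Fermat's Little Theorem, 3^{6} ≡ 1 (mod 7) since 7 is prime and gcd(3, 7) = 1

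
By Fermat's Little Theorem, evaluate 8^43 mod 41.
By Fermat: 8^{40} ≡ 1 (mod 41). So 8^{43} = 8^{40} · 8^{3} ≡ 8^{3} ≡ 20 (mod 41)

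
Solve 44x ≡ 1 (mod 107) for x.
Since 107 is prime, by Fermat 44^(-1) ≡ 44^{105} ≡ 90 (mod 107). Verify: 44 × 90 = 3960 ≡ 1 (mod 107)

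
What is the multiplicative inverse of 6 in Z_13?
Since 13 is prime, by Fermat 6^(-1) ≡ 6^{11} ≡ 11 (mod 13). Verify: 6 × 11 = 66 ≡ 1 (mod 13)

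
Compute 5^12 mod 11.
Using Fermat: 5^{10} ≡ 1 mod 11. 12 ≡ 2 mod 10. So 5^{12} ≡ 5^{2} ≡ 3 mod 11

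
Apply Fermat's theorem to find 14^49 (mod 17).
By Fermat: 14^{16} ≡ 1 (mod 17). 49 = 3×16 + 1. So 14^{49} ≡ 14^{1} ≡ 14 (mod 17)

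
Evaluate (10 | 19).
(10/19) = 10^{9} mod 19 = -1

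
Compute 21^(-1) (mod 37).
Since 37 is prime, by Fermat 21^(-1) ≡ 21^{35} ≡ 30 (mod 37). Verify: 21 × 30 = 630 ≡ 1 (mod 37)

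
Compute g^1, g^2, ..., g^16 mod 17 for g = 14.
14^1, 14^2, ..., 14^{16} mod 17: [14, 9, 7, 13, 12, 15, 6, 16, 3, 8, 10, 4, 5, 2, 11, 1]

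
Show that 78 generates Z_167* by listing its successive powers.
78^1, 78^2, ..., 78^{166} mod 167: [78, 72, 105, 7, 45, 3, 67, 49, 148, 21, 135, 9, 34, 147, 110, 63, 71, 27, 102, 107, 163, 22, 46, 81, 139, 154, 155, 66, 138, 76, 83, 128, 131, 31, 80, 61, 82, 50, 59, 93, 73, 16, 79, 150, 10, 112, 52, 48, 70, 116, 30, 2, 156, 144, 43, 14, 90, 6, 134, 98, 129, 42, 103, 18, 68, 127, 53, 126, 142, 54, 37, 47, 159, 44, 92, 162, 111, 141, 143, 132, 109, 152, 166, 89, 95, 62, 160, 122, 164, 100, 118, 19, 146, 32, 158, 133, 20, 57, 104, 96, 140, 65, 60, 4, 145, 121, 86, 28, 13, 12, 101, 29, 91, 84, 39, 36, 136, 87, 106, 85, 117, 108, 74, 94, 151, 88, 17, 157, 55, 115, 119, 97, 51, 137, 165, 11, 23, 124, 153, 77, 161, 33, 69, 38, 125, 64, 149, 99, 40, 114, 41, 25, 113, 130, 120, 8, 123, 75, 5, 56, 26, 24, 35, 58, 15, 1]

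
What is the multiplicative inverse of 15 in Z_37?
Since 37 is prime, by Fermat 15^(-1) ≡ 15^{35} ≡ 5 mod 37. Verify: 15 × 5 = 75 ≡ 1 mod 37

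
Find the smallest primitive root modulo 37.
g = 2. Powers: [2, 4, 8, 16, 32, 27, 17, ...] generates all 36 non-zero residues.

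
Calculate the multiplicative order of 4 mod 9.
Powers of 4 mod 9: 4^1≡4, 4^2≡7, 4^3≡1. Order = 3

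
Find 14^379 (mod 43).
Using Fermat: 14^{42} ≡ 1 (mod 43). 379 ≡ 1 (mod 42). So 14^{379} ≡ 14^{1} ≡ 14 (mod 43)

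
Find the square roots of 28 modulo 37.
The square roots of 28 mod 37 are 19 and 18. Verify: 19² = 361 ≡ 28 mod 37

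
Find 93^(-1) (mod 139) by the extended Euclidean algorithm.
Extended GCD: 93(3) + 139(-2) = 1. So 93^(-1) ≡ 3 (mod 139). Verify: 93 × 3 = 279 ≡ 1 (mod 139)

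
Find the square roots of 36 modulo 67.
The square roots of 36 mod 67 are 6 and 61. Verify: 6² = 36 ≡ 36 (mod 67)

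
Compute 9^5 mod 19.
By repeated squaring mod 19: 9^{1}≡9, 9^{2}≡5, 9^{4}≡6. Then 9^{5} = 9^{4+1} ≡ 6 × 9 ≡ 16 mod 19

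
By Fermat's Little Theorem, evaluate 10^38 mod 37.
By Fermat: 10^{36} ≡ 1 mod 37. So 10^{38} = 10^{36} · 10^{2} ≡ 10^{2} ≡ 26 mod 37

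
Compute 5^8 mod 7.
Using Fermat: 5^{6} ≡ 1 mod 7. 8 ≡ 2 mod 6. So 5^{8} ≡ 5^{2} ≡ 4 mod 7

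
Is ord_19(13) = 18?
Powers of 13 mod 19: 13^1≡13, 13^2≡17, 13^3≡12, 13^4≡4, 13^5≡14, 13^6≡11, 13^7≡10, 13^8≡16, 13^9≡18, 13^10≡6, 13^11≡2, 13^12≡7, 13^13≡15, 13^14≡5, 13^15≡8, 13^16≡9, 13^17≡3, 13^18≡1. First k with 13^k≡1 is k=18. Yes, ord_19(13) = 18.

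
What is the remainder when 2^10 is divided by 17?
By repeated squaring (mod 17): 2^{1}≡2, 2^{2}≡4, 2^{4}≡16, 2^{8}≡1. Then 2^{10} = 2^{8+2} ≡ 1 × 4 ≡ 4 (mod 17)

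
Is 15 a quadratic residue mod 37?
By Euler's criterion: 15^{18} ≡ 36 mod 37. Since this equals -1 (≡ 36), 15 is not a QR.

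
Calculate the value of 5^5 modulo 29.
By repeated squaring mod 29: 5^{1}≡5, 5^{2}≡25, 5^{4}≡16. Then 5^{5} = 5^{4+1} ≡ 16 × 5 ≡ 22 mod 29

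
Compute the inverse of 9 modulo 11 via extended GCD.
Extended GCD: 9(5) + 11(-4) = 1. So 9^(-1) ≡ 5 (mod 11). Verify: 9 × 5 = 45 ≡ 1 (mod 11)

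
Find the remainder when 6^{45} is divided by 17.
By Fermat: 6^{16} ≡ 1 mod 17. 45 = 2×16 + 13. So 6^{45} ≡ 6^{13} ≡ 10 mod 17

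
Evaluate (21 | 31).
(21/31) = 21^{15} mod 31 = -1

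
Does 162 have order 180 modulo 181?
162^{4} ≡ 1 mod 181 and 4 < 180, so ord_181(162) = 4 ≠ 180 and 162 is not a primitive root.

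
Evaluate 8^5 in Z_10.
By repeated squaring mod 10: 8^{1}≡8, 8^{2}≡4, 8^{4}≡6. Then 8^{5} = 8^{4+1} ≡ 6 × 8 ≡ 8 mod 10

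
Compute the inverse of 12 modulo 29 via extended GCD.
Extended GCD: 12(-12) + 29(5) = 1. So 12^(-1) ≡ -12 ≡ 17 mod 29. Verify: 12 × 17 = 204 ≡ 1 mod 29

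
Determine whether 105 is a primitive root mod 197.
105^{49} ≡ 1 mod 197 and 49 < 196, so ord_197(105) = 49 ≠ 196 and 105 is not a primitive root.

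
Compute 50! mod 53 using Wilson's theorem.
(52)! = (50)! × (51) × (52) ≡ -1 mod 53. So (50)! ≡ -1 × [(52)(51)]^(-1) ≡ 26 mod 53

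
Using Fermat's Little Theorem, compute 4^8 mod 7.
By Fermat: 4^{6} ≡ 1 mod 7. So 4^{8} = 4^{6} · 4^{2} ≡ 4^{2} ≡ 2 mod 7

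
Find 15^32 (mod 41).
By repeated squaring (mod 41): 15^{1}≡15, 15^{2}≡20, 15^{4}≡31, 15^{8}≡18, 15^{16}≡37, 15^{32}≡16. So 15^{32} ≡ 16 (mod 41)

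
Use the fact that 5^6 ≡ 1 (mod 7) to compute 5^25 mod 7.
By Fermat: 5^{6} ≡ 1 (mod 7). 25 = 4×6 + 1. So 5^{25} ≡ 5^{1} ≡ 5 (mod 7)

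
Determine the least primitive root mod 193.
g = 5. Powers: [5, 25, 125, 46, 37, 185, 153, 186, 158, ...] generates all 192 non-zero residues.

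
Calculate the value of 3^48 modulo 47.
Using Fermat: 3^{46} ≡ 1 mod 47. 48 ≡ 2 mod 46. So 3^{48} ≡ 3^{2} ≡ 9 mod 47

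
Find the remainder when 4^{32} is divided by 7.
By Fermat: 4^{6} ≡ 1 mod 7. 32 = 5×6 + 2. So 4^{32} ≡ 4^{2} ≡ 2 mod 7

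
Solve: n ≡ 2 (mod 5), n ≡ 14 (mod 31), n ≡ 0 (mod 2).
M = 5 × 31 × 2 = 310. M₁ = 62, y₁ ≡ 3 (mod 5). M₂ = 10, y₂ ≡ 28 (mod 31). M₃ = 155, y₃ ≡ 1 (mod 2). n = 2×62×3 + 14×10×28 + 0×155×1 ≡ 262 (mod 310)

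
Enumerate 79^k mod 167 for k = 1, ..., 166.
79^1, 79^2, ..., 79^{166} mod 167: [79, 62, 55, 3, 70, 19, 165, 9, 43, 57, 161, 27, 129, 4, 149, 81, 53, 12, 113, 76, 159, 36, 5, 61, 143, 108, 15, 16, 95, 157, 45, 48, 118, 137, 135, 144, 20, 77, 71, 98, 60, 64, 46, 127, 13, 25, 138, 47, 39, 75, 80, 141, 117, 58, 73, 89, 17, 7, 52, 100, 51, 21, 156, 133, 153, 63, 134, 65, 125, 22, 68, 28, 41, 66, 37, 84, 123, 31, 111, 85, 35, 93, 166, 88, 105, 112, 164, 97, 148, 2, 158, 124, 110, 6, 140, 38, 163, 18, 86, 114, 155, 54, 91, 8, 131, 162, 106, 24, 59, 152, 151, 72, 10, 122, 119, 49, 30, 32, 23, 147, 90, 96, 69, 107, 103, 121, 40, 154, 142, 29, 120, 128, 92, 87, 26, 50, 109, 94, 78, 150, 160, 115, 67, 116, 146, 11, 34, 14, 104, 33, 102, 42, 145, 99, 139, 126, 101, 130, 83, 44, 136, 56, 82, 132, 74, 1]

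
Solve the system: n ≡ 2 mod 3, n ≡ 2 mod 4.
M = 3 × 4 = 12. M₁ = 4, y₁ ≡ 1 mod 3. M₂ = 3, y₂ ≡ 3 mod 4. n = 2×4×1 + 2×3×3 ≡ 2 mod 12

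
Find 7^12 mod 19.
By repeated squaring mod 19: 7^{1}≡7, 7^{2}≡11, 7^{4}≡7, 7^{8}≡11. Then 7^{12} = 7^{8+4} ≡ 11 × 7 ≡ 1 mod 19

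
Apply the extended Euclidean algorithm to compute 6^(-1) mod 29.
Extended GCD: 6(5) + 29(-1) = 1. So 6^(-1) ≡ 5 (mod 29). Verify: 6 × 5 = 30 ≡ 1 (mod 29)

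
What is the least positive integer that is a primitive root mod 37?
g = 2. Powers: [2, 4, 8, 16, 32, 27, ...] generates all 36 non-zero residues.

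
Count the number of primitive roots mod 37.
Number of primitive roots mod 37 = φ(p-1) = φ(36) = 12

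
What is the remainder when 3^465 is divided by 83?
Using Fermat: 3^{82} ≡ 1 (mod 83). 465 ≡ 55 (mod 82). So 3^{465} ≡ 3^{55} ≡ 11 (mod 83)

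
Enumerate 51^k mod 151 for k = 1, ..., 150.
51^1, 51^2, ..., 51^{150} mod 151: [51, 34, 73, 99, 66, 44, 130, 137, 41, 128, 35, 124, 133, 139, 143, 45, 30, 20, 114, 76, 101, 17, 112, 125, 33, 22, 65, 144, 96, 64, 93, 62, 142, 145, 147, 98, 15, 10, 57, 38, 126, 84, 56, 138, 92, 11, 108, 72, 48, 32, 122, 31, 71, 148, 149, 49, 83, 5, 104, 19, 63, 42, 28, 69, 46, 81, 54, 36, 24, 16, 61, 91, 111, 74, 150, 100, 117, 78, 52, 85, 107, 21, 14, 110, 23, 116, 27, 18, 12, 8, 106, 121, 131, 37, 75, 50, 134, 39, 26, 118, 129, 86, 7, 55, 87, 58, 89, 9, 6, 4, 53, 136, 141, 94, 113, 25, 67, 95, 13, 59, 140, 43, 79, 103, 119, 29, 120, 80, 3, 2, 102, 68, 146, 47, 132, 88, 109, 123, 82, 105, 70, 97, 115, 127, 135, 90, 60, 40, 77, 1]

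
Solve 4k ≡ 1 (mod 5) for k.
Since 5 is prime, by Fermat 4^(-1) ≡ 4^{3} ≡ 4 (mod 5). Verify: 4 × 4 = 16 ≡ 1 (mod 5)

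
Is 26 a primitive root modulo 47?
ord_47(26) divides 46. For each prime q|46: 26^{23}≡46, 26^{2}≡18, none ≡ 1. So 26 has order 46 and is a primitive root mod 47.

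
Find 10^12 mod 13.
Using Fermat: 10^{12} ≡ 1 mod 13. 12 ≡ 0 mod 12. So 10^{12} ≡ 10^{0} ≡ 1 mod 13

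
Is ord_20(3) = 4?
Powers of 3 mod 20: 3^1≡3, 3^2≡9, 3^3≡7, 3^4≡1. First k with 3^k≡1 is k=4. Yes, ord_20(3) = 4.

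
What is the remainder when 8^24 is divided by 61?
By repeated squaring (mod 61): 8^{1}≡8, 8^{2}≡3, 8^{4}≡9, 8^{8}≡20, 8^{16}≡34. Then 8^{24} = 8^{16+8} ≡ 34 × 20 ≡ 9 (mod 61)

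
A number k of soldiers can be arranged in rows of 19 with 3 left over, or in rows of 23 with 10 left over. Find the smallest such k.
M = 19 × 23 = 437. M₁ = 23, y₁ ≡ 5 mod 19. M₂ = 19, y₂ ≡ 17 mod 23. k = 3×23×5 + 10×19×17 ≡ 79 mod 437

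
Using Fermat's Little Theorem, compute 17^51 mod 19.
By Fermat: 17^{18} ≡ 1 mod 19. 51 = 2×18 + 15. So 17^{51} ≡ 17^{15} ≡ 7 mod 19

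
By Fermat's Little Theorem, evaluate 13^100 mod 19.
By Fermat: 13^{18} ≡ 1 mod 19. 100 = 5×18 + 10. So 13^{100} ≡ 13^{10} ≡ 6 mod 19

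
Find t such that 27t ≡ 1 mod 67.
Since 67 is prime, by Fermat 27^(-1) ≡ 27^{65} ≡ 5 mod 67. Verify: 27 × 5 = 135 ≡ 1 mod 67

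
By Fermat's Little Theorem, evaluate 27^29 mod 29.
By Fermat: 27^{28} ≡ 1 mod 29. So 27^{29} = 27^{28} · 27^{1} ≡ 27^{1} ≡ 27 mod 29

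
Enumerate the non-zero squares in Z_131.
QRs mod 131: {1, 3, 4, 5, 7, 9, 11, 12, 13, 15, 16, 20, 21, 25, 27, 28, 33, 34, 35, 36, 38, 39, 41, 43, 44, 45, 46, 48, 49, 52, 53, 55, 58, 59, 60, 61, 62, 63, 64, 65, 74, 75, 77, 80, 81, 84, 89, 91, 94, 99, 100, 101, 102, 105, 107, 108, 109, 112, 113, 114, 117, 121, 123, 125, 129}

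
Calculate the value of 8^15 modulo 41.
By repeated squaring mod 41: 8^{1}≡8, 8^{2}≡23, 8^{4}≡37, 8^{8}≡16. Then 8^{15} = 8^{8+4+2+1} ≡ 16 × 37 × 23 × 8 ≡ 32 mod 41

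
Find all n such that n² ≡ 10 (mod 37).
The square roots of 10 mod 37 are 26 and 11. Verify: 26² = 676 ≡ 10 (mod 37)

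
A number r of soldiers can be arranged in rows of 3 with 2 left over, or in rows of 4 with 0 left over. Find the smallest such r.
M = 3 × 4 = 12. M₁ = 4, y₁ ≡ 1 mod 3. M₂ = 3, y₂ ≡ 3 mod 4. r = 2×4×1 + 0×3×3 ≡ 8 mod 12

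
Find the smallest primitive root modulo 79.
g = 3. For each prime q|78: 3^{39}≡78, 3^{26}≡23, 3^{6}≡18, none ≡ 1, so ord_79(3) = 78 and 3 is a primitive root.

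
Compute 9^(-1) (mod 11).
Since 11 is prime, by Fermat 9^(-1) ≡ 9^{9} ≡ 5 (mod 11). Verify: 9 × 5 = 45 ≡ 1 (mod 11)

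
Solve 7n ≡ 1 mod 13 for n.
Since 13 is prime, by Fermat 7^(-1) ≡ 7^{11} ≡ 2 mod 13. Verify: 7 × 2 = 14 ≡ 1 mod 13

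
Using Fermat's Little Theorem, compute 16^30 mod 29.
By Fermat: 16^{28} ≡ 1 mod 29. So 16^{30} = 16^{28} · 16^{2} ≡ 16^{2} ≡ 24 mod 29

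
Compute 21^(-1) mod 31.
Since 31 is prime, by Fermat 21^(-1) ≡ 21^{29} ≡ 3 mod 31. Verify: 21 × 3 = 63 ≡ 1 mod 31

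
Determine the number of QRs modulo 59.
Exactly half the non-zero residues mod a prime are QRs: (59-1)/2 = 29.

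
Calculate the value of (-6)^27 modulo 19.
Using Fermat: (-6)^{18} ≡ 1 mod 19. 27 ≡ 9 mod 18. So (-6)^{27} ≡ (-6)^{9} ≡ 18 mod 19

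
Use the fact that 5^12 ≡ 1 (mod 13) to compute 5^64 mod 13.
By Fermat: 5^{12} ≡ 1 (mod 13). 64 = 5×12 + 4. So 5^{64} ≡ 5^{4} ≡ 1 (mod 13)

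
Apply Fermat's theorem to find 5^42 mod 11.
By Fermat: 5^{10} ≡ 1 mod 11. 42 = 4×10 + 2. So 5^{42} ≡ 5^{2} ≡ 3 mod 11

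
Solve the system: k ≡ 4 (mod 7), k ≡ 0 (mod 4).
M = 7 × 4 = 28. M₁ = 4, y₁ ≡ 2 (mod 7). M₂ = 7, y₂ ≡ 3 (mod 4). k = 4×4×2 + 0×7×3 ≡ 4 (mod 28)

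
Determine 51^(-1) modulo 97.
Since 97 is prime, by Fermat 51^(-1) ≡ 51^{95} ≡ 78 mod 97. Verify: 51 × 78 = 3978 ≡ 1 mod 97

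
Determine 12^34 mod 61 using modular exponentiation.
By repeated squaring (mod 61): 12^{1}≡12, 12^{2}≡22, 12^{4}≡57, 12^{8}≡16, 12^{16}≡12, 12^{32}≡22. Then 12^{34} = 12^{32+2} ≡ 22 × 22 ≡ 57 (mod 61)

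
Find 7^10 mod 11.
Using Fermat: 7^{10} ≡ 1 mod 11. 10 ≡ 0 mod 10. So 7^{10} ≡ 7^{0} ≡ 1 mod 11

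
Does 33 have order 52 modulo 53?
ord_53(33) divides 52. For each prime q|52: 33^{26}≡52, 33^{4}≡46, none ≡ 1. So 33 has order 52 and is a primitive root mod 53.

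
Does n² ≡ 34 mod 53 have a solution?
By Euler's criterion: 34^{26} ≡ 52 mod 53. Since this equals -1 (≡ 52), 34 is not a QR.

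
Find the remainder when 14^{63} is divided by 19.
By Fermat: 14^{18} ≡ 1 (mod 19). 63 = 3×18 + 9. So 14^{63} ≡ 14^{9} ≡ 18 (mod 19)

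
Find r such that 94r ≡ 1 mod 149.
Since 149 is prime, by Fermat 94^(-1) ≡ 94^{147} ≡ 65 mod 149. Verify: 94 × 65 = 6110 ≡ 1 mod 149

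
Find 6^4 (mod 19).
6^{4} = 1296 ≡ 4 (mod 19)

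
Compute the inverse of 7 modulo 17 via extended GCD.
Extended GCD: 7(5) + 17(-2) = 1. So 7^(-1) ≡ 5 mod 17. Verify: 7 × 5 = 35 ≡ 1 mod 17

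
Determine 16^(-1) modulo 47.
Since 47 is prime, by Fermat 16^(-1) ≡ 16^{45} ≡ 3 mod 47. Verify: 16 × 3 = 48 ≡ 1 mod 47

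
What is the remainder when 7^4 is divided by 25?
7^{4} = 2401 ≡ 1 (mod 25)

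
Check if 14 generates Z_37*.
14^{12} ≡ 1 (mod 37) and 12 < 36, so ord_37(14) = 12 ≠ 36 and 14 is not a primitive root.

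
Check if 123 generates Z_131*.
123^{65} ≡ 1 mod 131 and 65 < 130, so ord_131(123) = 65 ≠ 130 and 123 is not a primitive root.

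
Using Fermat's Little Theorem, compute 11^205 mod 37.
By Fermat: 11^{36} ≡ 1 mod 37. 205 ≡ 25 mod 36. So 11^{205} ≡ 11^{25} ≡ 11 mod 37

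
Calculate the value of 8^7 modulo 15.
By repeated squaring mod 15: 8^{1}≡8, 8^{2}≡4, 8^{4}≡1. Then 8^{7} = 8^{4+2+1} ≡ 1 × 4 × 8 ≡ 2 mod 15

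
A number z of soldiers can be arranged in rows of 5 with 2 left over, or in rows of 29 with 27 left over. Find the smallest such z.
M = 5 × 29 = 145. M₁ = 29, y₁ ≡ 4 mod 5. M₂ = 5, y₂ ≡ 6 mod 29. z = 2×29×4 + 27×5×6 ≡ 27 mod 145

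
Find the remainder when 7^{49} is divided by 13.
By Fermat: 7^{12} ≡ 1 mod 13. 49 = 4×12 + 1. So 7^{49} ≡ 7^{1} ≡ 7 mod 13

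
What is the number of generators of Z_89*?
A prime p has φ(p-1) primitive roots; here φ(88) = 40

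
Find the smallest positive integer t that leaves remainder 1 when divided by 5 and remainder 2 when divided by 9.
M = 5 × 9 = 45. M₁ = 9, y₁ ≡ 4 mod 5. M₂ = 5, y₂ ≡ 2 mod 9. t = 1×9×4 + 2×5×2 ≡ 11 mod 45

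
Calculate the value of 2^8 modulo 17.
By repeated squaring mod 17: 2^{1}≡2, 2^{2}≡4, 2^{4}≡16, 2^{8}≡1. So 2^{8} ≡ 1 mod 17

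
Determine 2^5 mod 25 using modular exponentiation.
By repeated squaring mod 25: 2^{1}≡2, 2^{2}≡4, 2^{4}≡16. Then 2^{5} = 2^{4+1} ≡ 16 × 2 ≡ 7 mod 25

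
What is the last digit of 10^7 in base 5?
By repeated squaring (mod 5): 10^{1}≡0, 10^{2}≡0, 10^{4}≡0. Then 10^{7} = 10^{4+2+1} ≡ 0 × 0 × 0 ≡ 0 (mod 5)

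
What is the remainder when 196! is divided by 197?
By Wilson's theorem, (196)! ≡ -1 ≡ 196 (mod 197)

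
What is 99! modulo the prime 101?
(100)! = (99)! × (100) ≡ -1 (mod 101). So (99)! ≡ -1 × (100)^(-1) ≡ (-1)×(-1) = 1 (mod 101)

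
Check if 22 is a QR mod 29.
By Euler's criterion: 22^{14} ≡ 1 (mod 29). Since this equals 1, 22 is a QR.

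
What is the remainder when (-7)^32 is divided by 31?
Using Fermat: (-7)^{30} ≡ 1 mod 31. 32 ≡ 2 mod 30. So (-7)^{32} ≡ (-7)^{2} ≡ 18 mod 31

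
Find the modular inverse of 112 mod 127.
Since 127 is prime, by Fermat 112^(-1) ≡ 112^{125} ≡ 110 mod 127. Verify: 112 × 110 = 12320 ≡ 1 mod 127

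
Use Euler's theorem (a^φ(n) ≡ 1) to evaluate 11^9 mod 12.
By Euler: 11^{4} ≡ 1 (mod 12) since gcd(11, 12) = 1. 9 = 2×4 + 1. So 11^{9} ≡ 11^{1} ≡ 11 (mod 12)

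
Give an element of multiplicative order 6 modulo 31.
6 has order 6 mod 31 since 6^{6} ≡ 1 mod 31 and no smaller power works.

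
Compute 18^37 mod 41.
By repeated squaring (mod 41): 18^{1}≡18, 18^{2}≡37, 18^{4}≡16, 18^{8}≡10, 18^{16}≡18, 18^{32}≡37. Then 18^{37} = 18^{32+4+1} ≡ 37 × 16 × 18 ≡ 37 (mod 41)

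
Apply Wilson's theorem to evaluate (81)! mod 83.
(82)! = (81)! × (82) ≡ -1 (mod 83). So (81)! ≡ -1 × (82)^(-1) ≡ (-1)×(-1) = 1 (mod 83)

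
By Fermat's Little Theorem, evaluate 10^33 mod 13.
By Fermat: 10^{12} ≡ 1 (mod 13). 33 = 2×12 + 9. So 10^{33} ≡ 10^{9} ≡ 12 (mod 13)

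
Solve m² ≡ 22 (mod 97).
The square roots of 22 mod 97 are 33 and 64. Verify: 33² = 1089 ≡ 22 (mod 97)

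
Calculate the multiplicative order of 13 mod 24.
Powers of 13 mod 24: 13^1≡13, 13^2≡1. ord_24(13) = 2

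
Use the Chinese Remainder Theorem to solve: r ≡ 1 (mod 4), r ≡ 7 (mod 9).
M = 4 × 9 = 36. M₁ = 9, y₁ ≡ 1 (mod 4). M₂ = 4, y₂ ≡ 7 (mod 9). r = 1×9×1 + 7×4×7 ≡ 25 (mod 36)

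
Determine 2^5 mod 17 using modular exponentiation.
By repeated squaring (mod 17): 2^{1}≡2, 2^{2}≡4, 2^{4}≡16. Then 2^{5} = 2^{4+1} ≡ 16 × 2 ≡ 15 (mod 17)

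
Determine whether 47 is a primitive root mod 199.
47^{99} ≡ 1 mod 199 and 99 < 198, so ord_199(47) = 99 ≠ 198 and 47 is not a primitive root.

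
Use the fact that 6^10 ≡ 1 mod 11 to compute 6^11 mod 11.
By Fermat: 6^{10} ≡ 1 mod 11. So 6^{11} = 6^{10} · 6^{1} ≡ 6^{1} ≡ 6 mod 11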